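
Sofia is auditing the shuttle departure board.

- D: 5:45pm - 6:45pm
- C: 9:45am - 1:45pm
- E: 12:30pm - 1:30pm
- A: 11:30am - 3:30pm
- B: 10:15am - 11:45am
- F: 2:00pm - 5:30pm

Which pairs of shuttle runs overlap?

A & B, A & C, A & E, A & F, B & C, C & E

Check each pair: they overlap iff neither finishes before the other starts.
Sorted by start: C, B, A, E, F, D.
B starts before C ends → C and B overlap.
A starts before C ends → C and A overlap.
E starts before C ends → C and E overlap.
F starts after C ends; C is clear from here.
A starts before B ends → B and A overlap.
E starts after B ends; B is clear from here.
E starts before A ends → A and E overlap.
F starts before A ends → A and F overlap.
D starts after A ends.
F starts after E ends; E is clear from here.
D starts after F ends.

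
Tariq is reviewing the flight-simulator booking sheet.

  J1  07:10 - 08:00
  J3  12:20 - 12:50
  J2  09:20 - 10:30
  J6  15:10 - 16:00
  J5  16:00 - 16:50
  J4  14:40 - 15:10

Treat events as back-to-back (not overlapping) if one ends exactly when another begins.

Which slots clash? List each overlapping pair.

no overlapping pairs

Sorted by start: J1, J2, J3, J4, J6, J5.
J2 starts after J1 ends, so J1 has no further overlaps.
J3 starts after J2 ends, so J2 has no further overlaps.
J4 starts after J3 ends, so J3 has no further overlaps.
J6 starts exactly when J4 ends (back-to-back, no overlap), so J4 has no further overlaps.
J5 starts exactly when J6 ends (back-to-back, no overlap).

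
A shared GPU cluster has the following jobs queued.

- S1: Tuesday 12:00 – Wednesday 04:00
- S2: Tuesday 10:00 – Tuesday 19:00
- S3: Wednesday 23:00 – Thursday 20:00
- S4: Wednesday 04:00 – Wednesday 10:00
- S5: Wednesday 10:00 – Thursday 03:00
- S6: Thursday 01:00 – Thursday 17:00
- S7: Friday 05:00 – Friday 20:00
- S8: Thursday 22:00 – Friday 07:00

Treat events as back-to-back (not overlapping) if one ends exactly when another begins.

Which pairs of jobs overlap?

Check each pair: they overlap iff neither finishes before the other starts.
Sorted by start: S2, S1, S4, S5, S3, S6, S8, S7.
S1 starts before S2 ends → S2 and S1 overlap.
S4 starts after S2 ends, so nothing later overlaps S2 either.
S4 starts exactly when S1 ends (back-to-back, no overlap), so nothing later overlaps S1 either.
S5 starts exactly when S4 ends (back-to-back, no overlap), so nothing later overlaps S4 either.
S3 starts before S5 ends → S5 and S3 overlap.
S6 starts before S5 ends → S5 and S6 overlap.
S8 starts after S5 ends, so nothing later overlaps S5 either.
S6 starts before S3 ends → S3 and S6 overlap.
S8 starts after S3 ends, so nothing later overlaps S3 either.
S8 starts after S6 ends, so nothing later overlaps S6 either.
S7 starts before S8 ends → S8 and S7 overlap.

S1 & S2, S3 & S5, S3 & S6, S5 & S6, S7 & S8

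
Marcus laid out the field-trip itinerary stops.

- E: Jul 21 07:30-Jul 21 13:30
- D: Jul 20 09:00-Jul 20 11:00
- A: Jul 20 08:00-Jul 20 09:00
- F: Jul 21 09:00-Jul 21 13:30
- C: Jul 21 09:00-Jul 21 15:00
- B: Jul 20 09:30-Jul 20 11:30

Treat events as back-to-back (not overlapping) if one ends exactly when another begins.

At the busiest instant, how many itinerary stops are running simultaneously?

Sort all start/end points and keep a running count:
Jul 20 08:00 start A → 1
Jul 20 09:00 end A → 0
Jul 20 09:00 start D → 1
Jul 20 09:30 start B → 2
Jul 20 11:00 end D → 1
Jul 20 11:30 end B → 0
Jul 21 07:30 start E → 1
Jul 21 09:00 start C → 2
Jul 21 09:00 start F → 3
Jul 21 13:30 end E → 2
Jul 21 13:30 end F → 1
Jul 21 15:00 end C → 0
Peak is 3, at Jul 21 09:00 (C, E, F).

3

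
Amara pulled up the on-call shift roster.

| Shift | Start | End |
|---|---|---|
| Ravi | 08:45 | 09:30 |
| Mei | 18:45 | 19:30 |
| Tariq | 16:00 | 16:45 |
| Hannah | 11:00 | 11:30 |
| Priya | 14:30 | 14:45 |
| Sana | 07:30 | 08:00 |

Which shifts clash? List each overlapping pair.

Check each pair: they overlap iff neither finishes before the other starts.
Sorted by start: Sana, Ravi, Hannah, Priya, Tariq, Mei.
Ravi starts after Sana ends; Sana is clear from here.
Hannah starts after Ravi ends; Ravi is clear from here.
Priya starts after Hannah ends; Hannah is clear from here.
Tariq starts after Priya ends; Priya is clear from here.
Mei starts after Tariq ends.

no conflicts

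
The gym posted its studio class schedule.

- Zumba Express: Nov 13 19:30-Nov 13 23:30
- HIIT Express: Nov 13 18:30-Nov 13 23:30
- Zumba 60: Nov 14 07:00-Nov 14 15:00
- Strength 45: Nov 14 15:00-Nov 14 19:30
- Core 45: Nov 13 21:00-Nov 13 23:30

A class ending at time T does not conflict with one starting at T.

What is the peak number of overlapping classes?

3

Sort all start/end points and keep a running count:
Nov 13 18:30 start HIIT Express → 1
Nov 13 19:30 start Zumba Express → 2
Nov 13 21:00 start Core 45 → 3
Nov 13 23:30 end Core 45 → 2
Nov 13 23:30 end HIIT Express → 1
Nov 13 23:30 end Zumba Express → 0
Nov 14 07:00 start Zumba 60 → 1
Nov 14 15:00 end Zumba 60 → 0
Nov 14 15:00 start Strength 45 → 1
Nov 14 19:30 end Strength 45 → 0
Peak is 3, at Nov 13 21:00 (Core 45, HIIT Express, Zumba Express).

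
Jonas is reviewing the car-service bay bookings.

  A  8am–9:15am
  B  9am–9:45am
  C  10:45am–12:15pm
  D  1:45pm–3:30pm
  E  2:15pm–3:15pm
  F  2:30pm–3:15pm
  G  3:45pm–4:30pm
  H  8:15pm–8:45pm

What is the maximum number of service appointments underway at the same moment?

3

Walk through starts and ends in time order (an end at T is processed before a start at T):
8am start A → 1
9am start B → 2
9:15am end A → 1
9:45am end B → 0
10:45am start C → 1
12:15pm end C → 0
1:45pm start D → 1
2:15pm start E → 2
2:30pm start F → 3
3:15pm end E → 2
3:15pm end F → 1
3:30pm end D → 0
3:45pm start G → 1
4:30pm end G → 0
8:15pm start H → 1
8:45pm end H → 0
Peak is 3, at 2:30pm (D, E, F).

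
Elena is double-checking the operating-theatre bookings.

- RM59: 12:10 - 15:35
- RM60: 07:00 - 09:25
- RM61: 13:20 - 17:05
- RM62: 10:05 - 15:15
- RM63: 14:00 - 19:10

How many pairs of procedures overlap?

Sorted by start: RM60, RM62, RM59, RM61, RM63.
RM62 starts after RM60 ends, so RM60 has no further overlaps.
RM59 starts before RM62 ends → RM62 and RM59 overlap.
RM61 starts before RM62 ends → RM62 and RM61 overlap.
RM63 starts before RM62 ends → RM62 and RM63 overlap.
RM61 starts before RM59 ends → RM59 and RM61 overlap.
RM63 starts before RM59 ends → RM59 and RM63 overlap.
RM63 starts before RM61 ends → RM61 and RM63 overlap.
Overlapping pairs: RM59 & RM61, RM59 & RM62, RM59 & RM63, RM61 & RM62, RM61 & RM63, RM62 & RM63 — 6 in total.

6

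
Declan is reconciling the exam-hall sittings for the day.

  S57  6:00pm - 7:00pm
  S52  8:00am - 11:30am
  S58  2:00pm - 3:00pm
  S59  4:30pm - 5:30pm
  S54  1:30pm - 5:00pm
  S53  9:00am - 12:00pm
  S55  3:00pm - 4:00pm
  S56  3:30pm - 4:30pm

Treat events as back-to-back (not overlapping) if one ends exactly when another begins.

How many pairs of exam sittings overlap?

6

Sorted by start: S52, S53, S54, S58, S55, S56, S59, S57.
S53 starts before S52 ends → S52 and S53 overlap.
S54 starts after S52 ends; S52 is clear from here.
S54 starts after S53 ends; S53 is clear from here.
S58 starts before S54 ends → S54 and S58 overlap.
S55 starts before S54 ends → S54 and S55 overlap.
S56 starts before S54 ends → S54 and S56 overlap.
S59 starts before S54 ends → S54 and S59 overlap.
S57 starts after S54 ends.
S55 starts exactly when S58 ends (back-to-back, no overlap); S58 is clear from here.
S56 starts before S55 ends → S55 and S56 overlap.
S59 starts after S55 ends; S55 is clear from here.
S59 starts exactly when S56 ends (back-to-back, no overlap); S56 is clear from here.
S57 starts after S59 ends.
Overlapping pairs: S52 & S53, S54 & S55, S54 & S56, S54 & S58, S54 & S59, S55 & S56 — 6 in total.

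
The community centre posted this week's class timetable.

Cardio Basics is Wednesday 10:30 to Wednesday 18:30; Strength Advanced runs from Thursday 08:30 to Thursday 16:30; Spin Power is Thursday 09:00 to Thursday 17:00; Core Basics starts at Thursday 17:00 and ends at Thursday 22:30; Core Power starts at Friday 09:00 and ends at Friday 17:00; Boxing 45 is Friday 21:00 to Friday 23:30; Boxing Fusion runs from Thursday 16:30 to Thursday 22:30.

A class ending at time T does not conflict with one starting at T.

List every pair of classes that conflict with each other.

Boxing Fusion & Core Basics, Boxing Fusion & Spin Power, Spin Power & Strength Advanced

Two intervals overlap when each starts before the other ends.
Sorted by start: Cardio Basics, Strength Advanced, Spin Power, Boxing Fusion, Core Basics, Core Power, Boxing 45.
Strength Advanced starts after Cardio Basics ends — done with Cardio Basics.
Spin Power starts before Strength Advanced ends → Strength Advanced and Spin Power overlap.
Boxing Fusion starts exactly when Strength Advanced ends (back-to-back, no overlap) — done with Strength Advanced.
Boxing Fusion starts before Spin Power ends → Spin Power and Boxing Fusion overlap.
Core Basics starts exactly when Spin Power ends (back-to-back, no overlap) — done with Spin Power.
Core Basics starts before Boxing Fusion ends → Boxing Fusion and Core Basics overlap.
Core Power starts after Boxing Fusion ends — done with Boxing Fusion.
Core Power starts after Core Basics ends — done with Core Basics.
Boxing 45 starts after Core Power ends.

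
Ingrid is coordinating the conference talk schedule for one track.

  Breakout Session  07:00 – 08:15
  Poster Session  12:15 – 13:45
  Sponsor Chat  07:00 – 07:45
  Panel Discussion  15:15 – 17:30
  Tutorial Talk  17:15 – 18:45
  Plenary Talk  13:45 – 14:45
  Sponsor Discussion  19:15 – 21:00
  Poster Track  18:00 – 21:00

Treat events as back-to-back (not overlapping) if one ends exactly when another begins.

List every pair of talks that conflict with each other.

Sorted by start: Breakout Session, Sponsor Chat, Poster Session, Plenary Talk, Panel Discussion, Tutorial Talk, Poster Track, Sponsor Discussion.
Sponsor Chat starts before Breakout Session ends → Breakout Session and Sponsor Chat overlap.
Poster Session starts after Breakout Session ends, so nothing later overlaps Breakout Session either.
Poster Session starts after Sponsor Chat ends, so nothing later overlaps Sponsor Chat either.
Plenary Talk starts exactly when Poster Session ends (back-to-back, no overlap), so nothing later overlaps Poster Session either.
Panel Discussion starts after Plenary Talk ends, so nothing later overlaps Plenary Talk either.
Tutorial Talk starts before Panel Discussion ends → Panel Discussion and Tutorial Talk overlap.
Poster Track starts after Panel Discussion ends, so nothing later overlaps Panel Discussion either.
Poster Track starts before Tutorial Talk ends → Tutorial Talk and Poster Track overlap.
Sponsor Discussion starts after Tutorial Talk ends.
Sponsor Discussion starts before Poster Track ends → Poster Track and Sponsor Discussion overlap.

Breakout Session & Sponsor Chat, Panel Discussion & Tutorial Talk, Poster Track & Sponsor Discussion, Poster Track & Tutorial Talk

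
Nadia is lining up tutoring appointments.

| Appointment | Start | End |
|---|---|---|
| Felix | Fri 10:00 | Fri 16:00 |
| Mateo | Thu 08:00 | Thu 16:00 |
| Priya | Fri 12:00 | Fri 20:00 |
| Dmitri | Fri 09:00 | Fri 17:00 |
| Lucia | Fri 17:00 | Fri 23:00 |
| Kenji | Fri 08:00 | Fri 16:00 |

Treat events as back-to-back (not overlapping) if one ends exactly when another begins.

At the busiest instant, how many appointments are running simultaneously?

Sort all start/end points and keep a running count:
Thu 08:00 start Mateo → 1
Thu 16:00 end Mateo → 0
Fri 08:00 start Kenji → 1
Fri 09:00 start Dmitri → 2
Fri 10:00 start Felix → 3
Fri 12:00 start Priya → 4
Fri 16:00 end Felix → 3
Fri 16:00 end Kenji → 2
Fri 17:00 end Dmitri → 1
Fri 17:00 start Lucia → 2
Fri 20:00 end Priya → 1
Fri 23:00 end Lucia → 0
Peak is 4, at Fri 12:00 (Dmitri, Felix, Kenji, Priya).

4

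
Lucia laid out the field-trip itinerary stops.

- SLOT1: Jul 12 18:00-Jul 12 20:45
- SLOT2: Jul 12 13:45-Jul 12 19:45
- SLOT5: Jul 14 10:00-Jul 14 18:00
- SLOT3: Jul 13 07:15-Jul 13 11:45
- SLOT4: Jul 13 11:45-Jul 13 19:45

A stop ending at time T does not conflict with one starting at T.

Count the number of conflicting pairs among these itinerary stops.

1

Sorted by start: SLOT2, SLOT1, SLOT3, SLOT4, SLOT5.
SLOT1 starts before SLOT2 ends → SLOT2 and SLOT1 overlap.
SLOT3 starts after SLOT2 ends, so nothing later overlaps SLOT2 either.
SLOT3 starts after SLOT1 ends, so nothing later overlaps SLOT1 either.
SLOT4 starts exactly when SLOT3 ends (back-to-back, no overlap), so nothing later overlaps SLOT3 either.
SLOT5 starts after SLOT4 ends.
Overlapping pairs: SLOT1 & SLOT2 — 1 in total.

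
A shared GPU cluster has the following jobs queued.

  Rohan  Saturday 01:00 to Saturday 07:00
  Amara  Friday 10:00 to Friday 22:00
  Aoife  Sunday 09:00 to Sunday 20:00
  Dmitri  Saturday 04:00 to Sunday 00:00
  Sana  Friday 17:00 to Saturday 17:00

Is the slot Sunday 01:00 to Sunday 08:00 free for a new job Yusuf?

Amara: ends Friday 22:00 at or before Yusuf starts Sunday 01:00 → clear.
Sana: ends Saturday 17:00 at or before Yusuf starts Sunday 01:00 → clear.
Rohan: ends Saturday 07:00 at or before Yusuf starts Sunday 01:00 → clear.
Dmitri: ends Sunday 00:00 at or before Yusuf starts Sunday 01:00 → clear.
Aoife: starts Sunday 09:00 at or after Yusuf ends Sunday 08:00 → clear.

Yes — the slot is free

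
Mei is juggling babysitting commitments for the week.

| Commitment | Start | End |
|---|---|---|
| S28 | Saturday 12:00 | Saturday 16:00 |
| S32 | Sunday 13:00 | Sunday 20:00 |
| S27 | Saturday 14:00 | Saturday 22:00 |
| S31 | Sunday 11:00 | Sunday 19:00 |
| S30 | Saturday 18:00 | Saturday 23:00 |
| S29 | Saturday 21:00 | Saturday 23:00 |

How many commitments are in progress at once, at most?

Sort all start/end points and keep a running count:
Saturday 12:00 start S28 → 1
Saturday 14:00 start S27 → 2
Saturday 16:00 end S28 → 1
Saturday 18:00 start S30 → 2
Saturday 21:00 start S29 → 3
Saturday 22:00 end S27 → 2
Saturday 23:00 end S29 → 1
Saturday 23:00 end S30 → 0
Sunday 11:00 start S31 → 1
Sunday 13:00 start S32 → 2
Sunday 19:00 end S31 → 1
Sunday 20:00 end S32 → 0
Peak is 3, at Saturday 21:00 (S27, S29, S30).

3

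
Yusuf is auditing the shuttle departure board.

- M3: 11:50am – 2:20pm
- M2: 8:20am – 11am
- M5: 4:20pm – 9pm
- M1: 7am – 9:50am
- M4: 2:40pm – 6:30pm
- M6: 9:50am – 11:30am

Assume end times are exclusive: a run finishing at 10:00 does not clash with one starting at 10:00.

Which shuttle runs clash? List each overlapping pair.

M1 & M2, M2 & M6, M4 & M5

Two intervals overlap when each starts before the other ends.
Sorted by start: M1, M2, M6, M3, M4, M5.
M2 starts before M1 ends → M1 and M2 overlap.
M6 starts exactly when M1 ends (back-to-back, no overlap) — done with M1.
M6 starts before M2 ends → M2 and M6 overlap.
M3 starts after M2 ends — done with M2.
M3 starts after M6 ends — done with M6.
M4 starts after M3 ends — done with M3.
M5 starts before M4 ends → M4 and M5 overlap.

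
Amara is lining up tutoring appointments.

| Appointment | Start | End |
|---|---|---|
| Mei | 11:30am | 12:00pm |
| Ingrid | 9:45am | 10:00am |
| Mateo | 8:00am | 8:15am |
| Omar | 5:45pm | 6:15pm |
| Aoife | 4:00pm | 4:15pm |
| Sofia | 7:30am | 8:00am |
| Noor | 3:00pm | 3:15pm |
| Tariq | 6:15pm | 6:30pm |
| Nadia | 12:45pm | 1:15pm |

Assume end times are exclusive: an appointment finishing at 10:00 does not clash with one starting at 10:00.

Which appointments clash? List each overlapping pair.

Sorted by start: Sofia, Mateo, Ingrid, Mei, Nadia, Noor, Aoife, Omar, Tariq.
Mateo starts exactly when Sofia ends (back-to-back, no overlap), so nothing later overlaps Sofia either.
Ingrid starts after Mateo ends, so nothing later overlaps Mateo either.
Mei starts after Ingrid ends, so nothing later overlaps Ingrid either.
Nadia starts after Mei ends, so nothing later overlaps Mei either.
Noor starts after Nadia ends, so nothing later overlaps Nadia either.
Aoife starts after Noor ends, so nothing later overlaps Noor either.
Omar starts after Aoife ends, so nothing later overlaps Aoife either.
Tariq starts exactly when Omar ends (back-to-back, no overlap).

no conflicts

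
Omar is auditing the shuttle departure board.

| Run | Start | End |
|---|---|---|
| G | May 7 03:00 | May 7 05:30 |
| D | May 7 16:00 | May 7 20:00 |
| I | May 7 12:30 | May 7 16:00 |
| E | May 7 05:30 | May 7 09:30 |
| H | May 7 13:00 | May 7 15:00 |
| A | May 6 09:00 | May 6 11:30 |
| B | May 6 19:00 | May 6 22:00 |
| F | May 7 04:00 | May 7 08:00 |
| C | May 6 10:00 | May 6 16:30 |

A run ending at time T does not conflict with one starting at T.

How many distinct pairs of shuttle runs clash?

4

Check each pair: they overlap iff neither finishes before the other starts.
Sorted by start: A, C, B, G, F, E, I, H, D.
C starts before A ends → A and C overlap.
B starts after A ends; A is clear from here.
B starts after C ends; C is clear from here.
G starts after B ends; B is clear from here.
F starts before G ends → G and F overlap.
E starts exactly when G ends (back-to-back, no overlap); G is clear from here.
E starts before F ends → F and E overlap.
I starts after F ends; F is clear from here.
I starts after E ends; E is clear from here.
H starts before I ends → I and H overlap.
D starts exactly when I ends (back-to-back, no overlap).
D starts after H ends.
Overlapping pairs: A & C, E & F, F & G, H & I — 4 in total.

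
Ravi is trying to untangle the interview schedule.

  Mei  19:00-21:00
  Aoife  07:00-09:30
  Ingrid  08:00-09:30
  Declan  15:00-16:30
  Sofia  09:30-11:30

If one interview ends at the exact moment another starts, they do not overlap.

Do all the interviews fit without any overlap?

No

Two intervals overlap when each starts before the other ends.
Sorted by start: Aoife, Ingrid, Sofia, Declan, Mei.
Ingrid starts before Aoife ends → Aoife and Ingrid overlap.
That's a conflict, so the schedule is not conflict-free.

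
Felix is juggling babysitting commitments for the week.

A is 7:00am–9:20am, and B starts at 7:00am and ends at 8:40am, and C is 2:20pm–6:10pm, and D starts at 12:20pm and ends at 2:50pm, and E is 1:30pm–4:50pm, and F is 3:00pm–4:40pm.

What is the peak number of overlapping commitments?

Sort all start/end points and keep a running count:
7:00am start A → 1
7:00am start B → 2
8:40am end B → 1
9:20am end A → 0
12:20pm start D → 1
1:30pm start E → 2
2:20pm start C → 3
2:50pm end D → 2
3:00pm start F → 3
4:40pm end F → 2
4:50pm end E → 1
6:10pm end C → 0
Peak is 3, at 2:20pm (C, D, E).

3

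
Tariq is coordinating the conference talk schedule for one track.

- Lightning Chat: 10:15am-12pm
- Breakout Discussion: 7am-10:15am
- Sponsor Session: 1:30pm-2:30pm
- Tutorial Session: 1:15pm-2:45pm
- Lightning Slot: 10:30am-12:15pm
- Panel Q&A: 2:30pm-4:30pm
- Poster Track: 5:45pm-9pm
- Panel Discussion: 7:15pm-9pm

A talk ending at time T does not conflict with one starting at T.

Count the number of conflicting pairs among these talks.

Sorted by start: Breakout Discussion, Lightning Chat, Lightning Slot, Tutorial Session, Sponsor Session, Panel Q&A, Poster Track, Panel Discussion.
Lightning Chat starts exactly when Breakout Discussion ends (back-to-back, no overlap) — done with Breakout Discussion.
Lightning Slot starts before Lightning Chat ends → Lightning Chat and Lightning Slot overlap.
Tutorial Session starts after Lightning Chat ends — done with Lightning Chat.
Tutorial Session starts after Lightning Slot ends — done with Lightning Slot.
Sponsor Session starts before Tutorial Session ends → Tutorial Session and Sponsor Session overlap.
Panel Q&A starts before Tutorial Session ends → Tutorial Session and Panel Q&A overlap.
Poster Track starts after Tutorial Session ends — done with Tutorial Session.
Panel Q&A starts exactly when Sponsor Session ends (back-to-back, no overlap) — done with Sponsor Session.
Poster Track starts after Panel Q&A ends — done with Panel Q&A.
Panel Discussion starts before Poster Track ends → Poster Track and Panel Discussion overlap.
Overlapping pairs: Lightning Chat & Lightning Slot, Panel Discussion & Poster Track, Panel Q&A & Tutorial Session, Sponsor Session & Tutorial Session — 4 in total.

4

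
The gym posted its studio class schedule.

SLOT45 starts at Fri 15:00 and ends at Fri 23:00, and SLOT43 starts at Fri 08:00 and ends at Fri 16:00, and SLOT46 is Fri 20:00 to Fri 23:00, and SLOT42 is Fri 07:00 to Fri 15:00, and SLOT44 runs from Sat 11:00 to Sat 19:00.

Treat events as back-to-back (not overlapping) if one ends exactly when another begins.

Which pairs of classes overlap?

Check each pair: they overlap iff neither finishes before the other starts.
Sorted by start: SLOT42, SLOT43, SLOT45, SLOT46, SLOT44.
SLOT43 starts before SLOT42 ends → SLOT42 and SLOT43 overlap.
SLOT45 starts exactly when SLOT42 ends (back-to-back, no overlap), so SLOT42 has no further overlaps.
SLOT45 starts before SLOT43 ends → SLOT43 and SLOT45 overlap.
SLOT46 starts after SLOT43 ends, so SLOT43 has no further overlaps.
SLOT46 starts before SLOT45 ends → SLOT45 and SLOT46 overlap.
SLOT44 starts after SLOT45 ends.
SLOT44 starts after SLOT46 ends.

SLOT42 & SLOT43, SLOT43 & SLOT45, SLOT45 & SLOT46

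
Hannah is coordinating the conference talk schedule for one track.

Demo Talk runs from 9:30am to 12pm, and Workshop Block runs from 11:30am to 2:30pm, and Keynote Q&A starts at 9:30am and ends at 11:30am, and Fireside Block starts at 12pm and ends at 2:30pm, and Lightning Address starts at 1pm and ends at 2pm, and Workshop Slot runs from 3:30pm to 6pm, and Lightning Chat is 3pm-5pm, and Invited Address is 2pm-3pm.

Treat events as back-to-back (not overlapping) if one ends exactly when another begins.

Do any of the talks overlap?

Check each pair: they overlap iff neither finishes before the other starts.
Sorted by start: Demo Talk, Keynote Q&A, Workshop Block, Fireside Block, Lightning Address, Invited Address, Lightning Chat, Workshop Slot.
Keynote Q&A starts before Demo Talk ends → Demo Talk and Keynote Q&A overlap.
That's a conflict, so the schedule is not conflict-free.

Yes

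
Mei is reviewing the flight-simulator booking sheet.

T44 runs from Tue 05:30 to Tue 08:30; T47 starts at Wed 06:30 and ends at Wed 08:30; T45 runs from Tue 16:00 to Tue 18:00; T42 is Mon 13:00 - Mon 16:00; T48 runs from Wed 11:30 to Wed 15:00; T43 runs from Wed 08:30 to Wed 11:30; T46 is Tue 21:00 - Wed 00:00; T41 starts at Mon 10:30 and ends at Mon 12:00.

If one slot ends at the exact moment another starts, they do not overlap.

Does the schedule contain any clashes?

Sorted by start: T41, T42, T44, T45, T46, T47, T43, T48.
T42 starts after T41 ends — done with T41.
T44 starts after T42 ends — done with T42.
T45 starts after T44 ends — done with T44.
T46 starts after T45 ends — done with T45.
T47 starts after T46 ends — done with T46.
T43 starts exactly when T47 ends (back-to-back, no overlap) — done with T47.
T48 starts exactly when T43 ends (back-to-back, no overlap).
Every pair is clear; the schedule has no overlaps.

No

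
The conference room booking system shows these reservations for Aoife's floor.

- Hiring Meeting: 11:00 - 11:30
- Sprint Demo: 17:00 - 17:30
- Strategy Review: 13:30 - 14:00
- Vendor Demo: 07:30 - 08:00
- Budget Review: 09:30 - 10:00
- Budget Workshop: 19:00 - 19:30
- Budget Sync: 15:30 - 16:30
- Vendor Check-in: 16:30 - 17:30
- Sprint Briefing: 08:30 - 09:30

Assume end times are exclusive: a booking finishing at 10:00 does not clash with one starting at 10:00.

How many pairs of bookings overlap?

1

Check each pair: they overlap iff neither finishes before the other starts.
Sorted by start: Vendor Demo, Sprint Briefing, Budget Review, Hiring Meeting, Strategy Review, Budget Sync, Vendor Check-in, Sprint Demo, Budget Workshop.
Sprint Briefing starts after Vendor Demo ends; Vendor Demo is clear from here.
Budget Review starts exactly when Sprint Briefing ends (back-to-back, no overlap); Sprint Briefing is clear from here.
Hiring Meeting starts after Budget Review ends; Budget Review is clear from here.
Strategy Review starts after Hiring Meeting ends; Hiring Meeting is clear from here.
Budget Sync starts after Strategy Review ends; Strategy Review is clear from here.
Vendor Check-in starts exactly when Budget Sync ends (back-to-back, no overlap); Budget Sync is clear from here.
Sprint Demo starts before Vendor Check-in ends → Vendor Check-in and Sprint Demo overlap.
Budget Workshop starts after Vendor Check-in ends.
Budget Workshop starts after Sprint Demo ends.
Overlapping pairs: Sprint Demo & Vendor Check-in — 1 in total.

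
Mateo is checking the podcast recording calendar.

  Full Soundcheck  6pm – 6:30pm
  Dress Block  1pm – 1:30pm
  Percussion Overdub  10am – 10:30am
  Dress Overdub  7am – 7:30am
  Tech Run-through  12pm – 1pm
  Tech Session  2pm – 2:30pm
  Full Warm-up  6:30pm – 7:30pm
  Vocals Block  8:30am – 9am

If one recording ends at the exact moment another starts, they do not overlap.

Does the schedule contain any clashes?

No

Check each pair: they overlap iff neither finishes before the other starts.
Sorted by start: Dress Overdub, Vocals Block, Percussion Overdub, Tech Run-through, Dress Block, Tech Session, Full Soundcheck, Full Warm-up.
Vocals Block starts after Dress Overdub ends; Dress Overdub is clear from here.
Percussion Overdub starts after Vocals Block ends; Vocals Block is clear from here.
Tech Run-through starts after Percussion Overdub ends; Percussion Overdub is clear from here.
Dress Block starts exactly when Tech Run-through ends (back-to-back, no overlap); Tech Run-through is clear from here.
Tech Session starts after Dress Block ends; Dress Block is clear from here.
Full Soundcheck starts after Tech Session ends; Tech Session is clear from here.
Full Warm-up starts exactly when Full Soundcheck ends (back-to-back, no overlap).
Every pair is clear; the schedule has no overlaps.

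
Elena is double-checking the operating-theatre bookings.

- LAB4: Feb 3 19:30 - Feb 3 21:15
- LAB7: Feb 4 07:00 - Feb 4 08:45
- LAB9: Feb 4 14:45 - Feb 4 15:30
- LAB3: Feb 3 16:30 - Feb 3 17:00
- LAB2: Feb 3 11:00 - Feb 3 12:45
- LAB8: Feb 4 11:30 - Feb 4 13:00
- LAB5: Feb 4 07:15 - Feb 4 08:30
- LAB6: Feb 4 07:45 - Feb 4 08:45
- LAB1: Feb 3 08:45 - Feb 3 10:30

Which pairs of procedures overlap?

LAB5 & LAB6, LAB5 & LAB7, LAB6 & LAB7

Check each pair: they overlap iff neither finishes before the other starts.
Sorted by start: LAB1, LAB2, LAB3, LAB4, LAB7, LAB5, LAB6, LAB8, LAB9.
LAB2 starts after LAB1 ends, so LAB1 has no further overlaps.
LAB3 starts after LAB2 ends, so LAB2 has no further overlaps.
LAB4 starts after LAB3 ends, so LAB3 has no further overlaps.
LAB7 starts after LAB4 ends, so LAB4 has no further overlaps.
LAB5 starts before LAB7 ends → LAB7 and LAB5 overlap.
LAB6 starts before LAB7 ends → LAB7 and LAB6 overlap.
LAB8 starts after LAB7 ends, so LAB7 has no further overlaps.
LAB6 starts before LAB5 ends → LAB5 and LAB6 overlap.
LAB8 starts after LAB5 ends, so LAB5 has no further overlaps.
LAB8 starts after LAB6 ends, so LAB6 has no further overlaps.
LAB9 starts after LAB8 ends.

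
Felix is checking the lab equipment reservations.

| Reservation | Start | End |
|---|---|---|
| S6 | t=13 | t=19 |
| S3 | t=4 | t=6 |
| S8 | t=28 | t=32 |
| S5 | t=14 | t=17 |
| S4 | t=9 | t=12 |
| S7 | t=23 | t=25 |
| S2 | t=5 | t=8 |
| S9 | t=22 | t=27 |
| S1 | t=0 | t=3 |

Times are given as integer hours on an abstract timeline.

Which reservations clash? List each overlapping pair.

Sorted by start: S1, S3, S2, S4, S6, S5, S9, S7, S8.
S3 starts after S1 ends, so S1 has no further overlaps.
S2 starts before S3 ends → S3 and S2 overlap.
S4 starts after S3 ends, so S3 has no further overlaps.
S4 starts after S2 ends, so S2 has no further overlaps.
S6 starts after S4 ends, so S4 has no further overlaps.
S5 starts before S6 ends → S6 and S5 overlap.
S9 starts after S6 ends, so S6 has no further overlaps.
S9 starts after S5 ends, so S5 has no further overlaps.
S7 starts before S9 ends → S9 and S7 overlap.
S8 starts after S9 ends.
S8 starts after S7 ends.

S2 & S3, S5 & S6, S7 & S9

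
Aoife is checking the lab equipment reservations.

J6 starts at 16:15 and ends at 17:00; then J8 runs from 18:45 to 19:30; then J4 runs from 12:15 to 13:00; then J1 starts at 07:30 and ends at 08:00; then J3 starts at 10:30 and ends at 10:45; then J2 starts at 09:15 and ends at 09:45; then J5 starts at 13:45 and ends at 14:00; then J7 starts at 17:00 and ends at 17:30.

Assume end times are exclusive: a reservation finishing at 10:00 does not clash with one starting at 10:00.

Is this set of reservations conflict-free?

Yes

Sorted by start: J1, J2, J3, J4, J5, J6, J7, J8.
J2 starts after J1 ends; J1 is clear from here.
J3 starts after J2 ends; J2 is clear from here.
J4 starts after J3 ends; J3 is clear from here.
J5 starts after J4 ends; J4 is clear from here.
J6 starts after J5 ends; J5 is clear from here.
J7 starts exactly when J6 ends (back-to-back, no overlap); J6 is clear from here.
J8 starts after J7 ends.
Every pair is clear; the schedule has no overlaps.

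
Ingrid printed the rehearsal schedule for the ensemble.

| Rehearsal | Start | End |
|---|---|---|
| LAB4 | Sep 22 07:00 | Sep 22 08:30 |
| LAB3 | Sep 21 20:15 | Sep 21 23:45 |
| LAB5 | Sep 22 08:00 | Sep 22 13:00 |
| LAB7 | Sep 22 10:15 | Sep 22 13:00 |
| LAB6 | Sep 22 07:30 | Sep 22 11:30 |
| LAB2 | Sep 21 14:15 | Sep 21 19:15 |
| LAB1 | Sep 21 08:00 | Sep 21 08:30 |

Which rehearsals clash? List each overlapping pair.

LAB4 & LAB5, LAB4 & LAB6, LAB5 & LAB6, LAB5 & LAB7, LAB6 & LAB7

Sorted by start: LAB1, LAB2, LAB3, LAB4, LAB6, LAB5, LAB7.
LAB2 starts after LAB1 ends, so nothing later overlaps LAB1 either.
LAB3 starts after LAB2 ends, so nothing later overlaps LAB2 either.
LAB4 starts after LAB3 ends, so nothing later overlaps LAB3 either.
LAB6 starts before LAB4 ends → LAB4 and LAB6 overlap.
LAB5 starts before LAB4 ends → LAB4 and LAB5 overlap.
LAB7 starts after LAB4 ends.
LAB5 starts before LAB6 ends → LAB6 and LAB5 overlap.
LAB7 starts before LAB6 ends → LAB6 and LAB7 overlap.
LAB7 starts before LAB5 ends → LAB5 and LAB7 overlap.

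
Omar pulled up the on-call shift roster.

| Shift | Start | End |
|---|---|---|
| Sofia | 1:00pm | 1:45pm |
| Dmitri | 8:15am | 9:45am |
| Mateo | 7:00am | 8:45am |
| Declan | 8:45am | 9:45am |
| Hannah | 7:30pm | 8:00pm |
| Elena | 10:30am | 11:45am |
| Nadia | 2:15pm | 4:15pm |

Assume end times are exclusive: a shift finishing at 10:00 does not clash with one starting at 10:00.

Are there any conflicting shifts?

Yes

Sorted by start: Mateo, Dmitri, Declan, Elena, Sofia, Nadia, Hannah.
Dmitri starts before Mateo ends → Mateo and Dmitri overlap.
That's a conflict, so the schedule is not conflict-free.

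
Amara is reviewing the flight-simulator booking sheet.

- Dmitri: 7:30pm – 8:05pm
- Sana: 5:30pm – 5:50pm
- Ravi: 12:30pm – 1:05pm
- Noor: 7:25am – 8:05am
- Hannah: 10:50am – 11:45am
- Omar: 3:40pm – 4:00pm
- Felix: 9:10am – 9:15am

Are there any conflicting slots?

No

Sorted by start: Noor, Felix, Hannah, Ravi, Omar, Sana, Dmitri.
Felix starts after Noor ends, so nothing later overlaps Noor either.
Hannah starts after Felix ends, so nothing later overlaps Felix either.
Ravi starts after Hannah ends, so nothing later overlaps Hannah either.
Omar starts after Ravi ends, so nothing later overlaps Ravi either.
Sana starts after Omar ends, so nothing later overlaps Omar either.
Dmitri starts after Sana ends.
Every pair is clear; the schedule has no overlaps.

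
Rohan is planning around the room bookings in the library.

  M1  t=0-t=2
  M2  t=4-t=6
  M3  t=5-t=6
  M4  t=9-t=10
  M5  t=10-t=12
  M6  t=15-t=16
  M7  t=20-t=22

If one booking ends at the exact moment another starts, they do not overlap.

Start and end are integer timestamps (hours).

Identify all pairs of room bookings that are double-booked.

Sorted by start: M1, M2, M3, M4, M5, M6, M7.
M2 starts after M1 ends, so M1 has no further overlaps.
M3 starts before M2 ends → M2 and M3 overlap.
M4 starts after M2 ends, so M2 has no further overlaps.
M4 starts after M3 ends, so M3 has no further overlaps.
M5 starts exactly when M4 ends (back-to-back, no overlap), so M4 has no further overlaps.
M6 starts after M5 ends, so M5 has no further overlaps.
M7 starts after M6 ends.

M2 & M3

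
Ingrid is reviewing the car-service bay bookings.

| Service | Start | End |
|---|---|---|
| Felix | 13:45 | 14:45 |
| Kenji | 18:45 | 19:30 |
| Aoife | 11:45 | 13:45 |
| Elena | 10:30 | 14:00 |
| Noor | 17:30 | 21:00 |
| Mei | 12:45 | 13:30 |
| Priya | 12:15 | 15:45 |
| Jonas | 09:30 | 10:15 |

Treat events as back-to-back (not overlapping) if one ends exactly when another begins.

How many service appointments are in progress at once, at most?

Sweep the timeline, counting +1 at each start and −1 at each end (ends before starts at a tie):
09:30 start Jonas → 1
10:15 end Jonas → 0
10:30 start Elena → 1
11:45 start Aoife → 2
12:15 start Priya → 3
12:45 start Mei → 4
13:30 end Mei → 3
13:45 end Aoife → 2
13:45 start Felix → 3
14:00 end Elena → 2
14:45 end Felix → 1
15:45 end Priya → 0
17:30 start Noor → 1
18:45 start Kenji → 2
19:30 end Kenji → 1
21:00 end Noor → 0
Peak is 4, at 12:45 (Aoife, Elena, Mei, Priya).

4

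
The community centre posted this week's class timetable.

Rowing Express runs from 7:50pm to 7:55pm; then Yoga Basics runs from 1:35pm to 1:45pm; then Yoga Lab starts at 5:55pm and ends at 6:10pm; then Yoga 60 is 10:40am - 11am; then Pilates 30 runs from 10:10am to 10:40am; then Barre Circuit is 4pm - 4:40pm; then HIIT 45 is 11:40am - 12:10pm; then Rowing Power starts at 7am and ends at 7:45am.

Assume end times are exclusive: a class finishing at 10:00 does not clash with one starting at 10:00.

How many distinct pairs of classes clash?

0

Two intervals overlap when each starts before the other ends.
Sorted by start: Rowing Power, Pilates 30, Yoga 60, HIIT 45, Yoga Basics, Barre Circuit, Yoga Lab, Rowing Express.
Pilates 30 starts after Rowing Power ends; Rowing Power is clear from here.
Yoga 60 starts exactly when Pilates 30 ends (back-to-back, no overlap); Pilates 30 is clear from here.
HIIT 45 starts after Yoga 60 ends; Yoga 60 is clear from here.
Yoga Basics starts after HIIT 45 ends; HIIT 45 is clear from here.
Barre Circuit starts after Yoga Basics ends; Yoga Basics is clear from here.
Yoga Lab starts after Barre Circuit ends; Barre Circuit is clear from here.
Rowing Express starts after Yoga Lab ends.
No pair overlaps.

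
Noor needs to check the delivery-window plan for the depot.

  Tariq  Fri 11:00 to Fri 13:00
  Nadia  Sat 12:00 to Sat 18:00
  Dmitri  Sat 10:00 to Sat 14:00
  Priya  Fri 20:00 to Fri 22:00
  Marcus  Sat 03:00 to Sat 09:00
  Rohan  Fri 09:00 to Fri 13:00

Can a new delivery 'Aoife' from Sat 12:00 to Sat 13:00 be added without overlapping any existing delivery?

Rohan: ends Fri 13:00 at or before Aoife starts Sat 12:00 → clear.
Tariq: ends Fri 13:00 at or before Aoife starts Sat 12:00 → clear.
Priya: ends Fri 22:00 at or before Aoife starts Sat 12:00 → clear.
Marcus: ends Sat 09:00 at or before Aoife starts Sat 12:00 → clear.
Dmitri: starts Sat 10:00 before Aoife ends Sat 13:00, and ends Sat 14:00 after Aoife starts Sat 12:00 → overlap.
Nadia: starts Sat 12:00 before Aoife ends Sat 13:00, and ends Sat 18:00 after Aoife starts Sat 12:00 → overlap.
Aoife overlaps Nadia, Dmitri.

No — it overlaps Dmitri, Nadia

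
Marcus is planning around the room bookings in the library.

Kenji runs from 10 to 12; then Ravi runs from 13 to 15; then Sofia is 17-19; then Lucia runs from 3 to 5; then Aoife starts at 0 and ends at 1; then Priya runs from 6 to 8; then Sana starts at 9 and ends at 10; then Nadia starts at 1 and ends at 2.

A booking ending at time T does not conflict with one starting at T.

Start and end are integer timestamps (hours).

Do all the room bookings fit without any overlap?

Yes

Two intervals overlap when each starts before the other ends.
Sorted by start: Aoife, Nadia, Lucia, Priya, Sana, Kenji, Ravi, Sofia.
Nadia starts exactly when Aoife ends (back-to-back, no overlap); Aoife is clear from here.
Lucia starts after Nadia ends; Nadia is clear from here.
Priya starts after Lucia ends; Lucia is clear from here.
Sana starts after Priya ends; Priya is clear from here.
Kenji starts exactly when Sana ends (back-to-back, no overlap); Sana is clear from here.
Ravi starts after Kenji ends; Kenji is clear from here.
Sofia starts after Ravi ends.
Every pair is clear; the schedule has no overlaps.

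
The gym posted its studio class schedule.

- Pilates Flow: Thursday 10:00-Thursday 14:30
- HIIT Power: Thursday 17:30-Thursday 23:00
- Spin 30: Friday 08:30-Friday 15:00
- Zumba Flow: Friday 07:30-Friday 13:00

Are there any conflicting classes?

Two intervals overlap when each starts before the other ends.
Sorted by start: Pilates Flow, HIIT Power, Zumba Flow, Spin 30.
HIIT Power starts after Pilates Flow ends, so nothing later overlaps Pilates Flow either.
Zumba Flow starts after HIIT Power ends, so nothing later overlaps HIIT Power either.
Spin 30 starts before Zumba Flow ends → Zumba Flow and Spin 30 overlap.
That's a conflict, so the schedule is not conflict-free.

Yes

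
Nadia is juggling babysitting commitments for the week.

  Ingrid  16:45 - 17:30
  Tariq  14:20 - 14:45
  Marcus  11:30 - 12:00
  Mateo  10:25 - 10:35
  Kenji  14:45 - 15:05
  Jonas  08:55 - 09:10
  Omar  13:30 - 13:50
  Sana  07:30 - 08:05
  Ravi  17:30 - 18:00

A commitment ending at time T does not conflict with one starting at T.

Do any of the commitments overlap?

Sorted by start: Sana, Jonas, Mateo, Marcus, Omar, Tariq, Kenji, Ingrid, Ravi.
Jonas starts after Sana ends — done with Sana.
Mateo starts after Jonas ends — done with Jonas.
Marcus starts after Mateo ends — done with Mateo.
Omar starts after Marcus ends — done with Marcus.
Tariq starts after Omar ends — done with Omar.
Kenji starts exactly when Tariq ends (back-to-back, no overlap) — done with Tariq.
Ingrid starts after Kenji ends — done with Kenji.
Ravi starts exactly when Ingrid ends (back-to-back, no overlap).
Every pair is clear; the schedule has no overlaps.

No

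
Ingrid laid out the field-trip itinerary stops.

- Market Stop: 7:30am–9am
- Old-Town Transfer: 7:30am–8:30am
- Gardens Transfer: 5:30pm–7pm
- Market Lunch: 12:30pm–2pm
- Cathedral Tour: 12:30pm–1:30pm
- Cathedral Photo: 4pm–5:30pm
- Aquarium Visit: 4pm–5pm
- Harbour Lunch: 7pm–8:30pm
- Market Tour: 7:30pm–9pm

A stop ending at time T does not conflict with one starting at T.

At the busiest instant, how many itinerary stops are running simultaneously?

Sweep the timeline, counting +1 at each start and −1 at each end (ends before starts at a tie):
7:30am start Market Stop → 1
7:30am start Old-Town Transfer → 2
8:30am end Old-Town Transfer → 1
9am end Market Stop → 0
12:30pm start Cathedral Tour → 1
12:30pm start Market Lunch → 2
1:30pm end Cathedral Tour → 1
2pm end Market Lunch → 0
4pm start Aquarium Visit → 1
4pm start Cathedral Photo → 2
5pm end Aquarium Visit → 1
5:30pm end Cathedral Photo → 0
5:30pm start Gardens Transfer → 1
7pm end Gardens Transfer → 0
7pm start Harbour Lunch → 1
7:30pm start Market Tour → 2
8:30pm end Harbour Lunch → 1
9pm end Market Tour → 0
Peak is 2, at 7:30am (Market Stop, Old-Town Transfer).

2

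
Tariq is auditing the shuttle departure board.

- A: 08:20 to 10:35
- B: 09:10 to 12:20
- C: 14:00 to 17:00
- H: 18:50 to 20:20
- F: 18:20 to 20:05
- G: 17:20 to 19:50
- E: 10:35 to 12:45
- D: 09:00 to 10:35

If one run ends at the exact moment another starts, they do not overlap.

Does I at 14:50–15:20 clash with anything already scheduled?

Yes — it overlaps C

A: ends 10:35 at or before I starts 14:50 → clear.
D: ends 10:35 at or before I starts 14:50 → clear.
B: ends 12:20 at or before I starts 14:50 → clear.
E: ends 12:45 at or before I starts 14:50 → clear.
C: starts 14:00 before I ends 15:20, and ends 17:00 after I starts 14:50 → overlap.
G: starts 17:20 at or after I ends 15:20 → clear.
F: starts 18:20 at or after I ends 15:20 → clear.
H: starts 18:50 at or after I ends 15:20 → clear.
I overlaps C.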